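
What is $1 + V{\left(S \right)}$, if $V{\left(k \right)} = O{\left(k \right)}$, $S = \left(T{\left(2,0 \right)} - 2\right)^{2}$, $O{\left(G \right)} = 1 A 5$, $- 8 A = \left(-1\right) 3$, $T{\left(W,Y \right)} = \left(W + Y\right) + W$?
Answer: $\frac{23}{8} \approx 2.875$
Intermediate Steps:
$T{\left(W,Y \right)} = Y + 2 W$
$A = \frac{3}{8}$ ($A = - \frac{\left(-1\right) 3}{8} = \left(- \frac{1}{8}\right) \left(-3\right) = \frac{3}{8} \approx 0.375$)
$O{\left(G \right)} = \frac{15}{8}$ ($O{\left(G \right)} = 1 \cdot \frac{3}{8} \cdot 5 = \frac{3}{8} \cdot 5 = \frac{15}{8}$)
$S = 4$ ($S = \left(\left(0 + 2 \cdot 2\right) - 2\right)^{2} = \left(\left(0 + 4\right) - 2\right)^{2} = \left(4 - 2\right)^{2} = 2^{2} = 4$)
$V{\left(k \right)} = \frac{15}{8}$
$1 + V{\left(S \right)} = 1 + \frac{15}{8} = \frac{23}{8}$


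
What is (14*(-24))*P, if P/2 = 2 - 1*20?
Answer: 12096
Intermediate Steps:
P = -36 (P = 2*(2 - 1*20) = 2*(2 - 20) = 2*(-18) = -36)
(14*(-24))*P = (14*(-24))*(-36) = -336*(-36) = 12096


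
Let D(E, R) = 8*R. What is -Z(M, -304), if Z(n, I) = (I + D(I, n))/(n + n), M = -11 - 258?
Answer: -1228/269 ≈ -4.5651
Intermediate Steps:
M = -269
Z(n, I) = (I + 8*n)/(2*n) (Z(n, I) = (I + 8*n)/(n + n) = (I + 8*n)/((2*n)) = (I + 8*n)*(1/(2*n)) = (I + 8*n)/(2*n))
-Z(M, -304) = -(4 + (1/2)*(-304)/(-269)) = -(4 + (1/2)*(-304)*(-1/269)) = -(4 + 152/269) = -1*1228/269 = -1228/269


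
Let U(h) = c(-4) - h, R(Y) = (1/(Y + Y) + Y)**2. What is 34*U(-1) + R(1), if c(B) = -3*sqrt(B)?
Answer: 145/4 - 204*I ≈ 36.25 - 204.0*I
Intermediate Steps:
R(Y) = (Y + 1/(2*Y))**2 (R(Y) = (1/(2*Y) + Y)**2 = (Y + 1/(2*Y))**2)
U(h) = -h - 6*I (U(h) = -6*I - h = -h - 6*I)
34*U(-1) + R(1) = 34*(-1*(-1) - 6*I) + (1/4)*(1 + 2*1**2)**2/1**2 = 34*(1 - 6*I) + (1/4)*1*(1 + 2*1)**2 = (34 - 204*I) + (1/4)*1*(1 + 2)**2 = (34 - 204*I) + (1/4)*1*3**2 = (34 - 204*I) + (1/4)*1*9 = (34 - 204*I) + 9/4 = 145/4 - 204*I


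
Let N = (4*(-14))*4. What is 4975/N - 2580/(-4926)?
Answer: -3988155/183904 ≈ -21.686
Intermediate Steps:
N = -224 (N = -56*4 = -224)
4975/N - 2580/(-4926) = 4975/(-224) - 2580/(-4926) = 4975*(-1/224) - 2580*(-1/4926) = -4975/224 + 430/821 = -3988155/183904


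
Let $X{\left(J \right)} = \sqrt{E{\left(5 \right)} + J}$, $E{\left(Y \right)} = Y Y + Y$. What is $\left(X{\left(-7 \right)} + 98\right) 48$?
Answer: $4704 + 48 \sqrt{23} \approx 4934.2$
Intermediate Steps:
$E{\left(Y \right)} = Y + Y^{2}$ ($E{\left(Y \right)} = Y^{2} + Y = Y + Y^{2}$)
$X{\left(J \right)} = \sqrt{30 + J}$ ($X{\left(J \right)} = \sqrt{5 \left(1 + 5\right) + J} = \sqrt{5 \cdot 6 + J} = \sqrt{30 + J}$)
$\left(X{\left(-7 \right)} + 98\right) 48 = \left(\sqrt{30 - 7} + 98\right) 48 = \left(\sqrt{23} + 98\right) 48 = \left(98 + \sqrt{23}\right) 48 = 4704 + 48 \sqrt{23}$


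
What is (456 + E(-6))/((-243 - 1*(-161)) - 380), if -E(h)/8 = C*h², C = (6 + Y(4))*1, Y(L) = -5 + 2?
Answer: 68/77 ≈ 0.88312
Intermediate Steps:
Y(L) = -3
C = 3 (C = (6 - 3)*1 = 3*1 = 3)
E(h) = -24*h²
(456 + E(-6))/((-243 - 1*(-161)) - 380) = (456 - 24*(-6)²)/((-243 - 1*(-161)) - 380) = (456 - 24*36)/((-243 + 161) - 380) = (456 - 864)/(-82 - 380) = -408/(-462) = -408*(-1/462) = 68/77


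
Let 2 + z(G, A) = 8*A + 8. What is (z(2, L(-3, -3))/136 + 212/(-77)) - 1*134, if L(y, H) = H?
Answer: -716733/5236 ≈ -136.89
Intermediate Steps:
z(G, A) = 6 + 8*A (z(G, A) = -2 + (8*A + 8) = -2 + (8 + 8*A) = 6 + 8*A)
(z(2, L(-3, -3))/136 + 212/(-77)) - 1*134 = ((6 + 8*(-3))/136 + 212/(-77)) - 1*134 = ((6 - 24)*(1/136) + 212*(-1/77)) - 134 = (-18*1/136 - 212/77) - 134 = (-9/68 - 212/77) - 134 = -15109/5236 - 134 = -716733/5236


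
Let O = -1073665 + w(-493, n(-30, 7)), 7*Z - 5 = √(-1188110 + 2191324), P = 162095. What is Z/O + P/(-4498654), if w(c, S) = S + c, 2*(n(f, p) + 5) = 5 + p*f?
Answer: -2437907913655/67658483040918 - 2*√1003214/15039717 ≈ -0.036166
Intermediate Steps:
n(f, p) = -5/2 + f*p/2 (n(f, p) = -5 + (5 + p*f)/2 = -5 + (5 + f*p)/2 = -5 + (5/2 + f*p/2) = -5/2 + f*p/2)
Z = 5/7 + √1003214/7 (Z = 5/7 + √(-1188110 + 2191324)/7 = 5/7 + √1003214/7 ≈ 143.80)
O = -2148531/2 (O = -1073665 + ((-5/2 + (½)*(-30)*7) - 493) = -1073665 + ((-5/2 - 105) - 493) = -1073665 + (-215/2 - 493) = -1073665 - 1201/2 = -2148531/2 ≈ -1.0743e+6)
Z/O + P/(-4498654) = (5/7 + √1003214/7)/(-2148531/2) + 162095/(-4498654) = (5/7 + √1003214/7)*(-2/2148531) + 162095*(-1/4498654) = (-10/15039717 - 2*√1003214/15039717) - 162095/4498654 = -2437907913655/67658483040918 - 2*√1003214/15039717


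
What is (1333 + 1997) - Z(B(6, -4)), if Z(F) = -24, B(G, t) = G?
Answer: 3354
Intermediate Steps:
(1333 + 1997) - Z(B(6, -4)) = (1333 + 1997) - 1*(-24) = 3330 + 24 = 3354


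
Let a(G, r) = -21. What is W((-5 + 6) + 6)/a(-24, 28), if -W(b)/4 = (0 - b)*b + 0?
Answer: -28/3 ≈ -9.3333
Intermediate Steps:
W(b) = 4*b² (W(b) = -4*((0 - b)*b + 0) = -4*((-b)*b + 0) = -4*(-b² + 0) = -(-4)*b² = 4*b²)
W((-5 + 6) + 6)/a(-24, 28) = (4*((-5 + 6) + 6)²)/(-21) = (4*(1 + 6)²)*(-1/21) = (4*7²)*(-1/21) = (4*49)*(-1/21) = 196*(-1/21) = -28/3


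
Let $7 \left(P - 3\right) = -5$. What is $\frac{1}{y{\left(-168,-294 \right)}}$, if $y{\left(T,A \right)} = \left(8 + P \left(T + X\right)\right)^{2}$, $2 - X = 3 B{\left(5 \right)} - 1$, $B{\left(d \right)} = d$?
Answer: $\frac{49}{7974976} \approx 6.1442 \cdot 10^{-6}$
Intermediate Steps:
$P = \frac{16}{7}$ ($P = 3 + \frac{1}{7} \left(-5\right) = 3 - \frac{5}{7} = \frac{16}{7} \approx 2.2857$)
$X = -12$ ($X = 2 - \left(3 \cdot 5 - 1\right) = 2 - \left(15 - 1\right) = 2 - 14 = -12$)
$y{\left(T,A \right)} = \left(- \frac{136}{7} + \frac{16 T}{7}\right)^{2}$ ($y{\left(T,A \right)} = \left(8 + \frac{16 \left(T - 12\right)}{7}\right)^{2} = \left(8 + \frac{16 \left(-12 + T\right)}{7}\right)^{2} = \left(8 + \left(- \frac{192}{7} + \frac{16 T}{7}\right)\right)^{2} = \left(- \frac{136}{7} + \frac{16 T}{7}\right)^{2}$)
$\frac{1}{y{\left(-168,-294 \right)}} = \frac{1}{\frac{64}{49} \left(-17 + 2 \left(-168\right)\right)^{2}} = \frac{1}{\frac{64}{49} \left(-17 - 336\right)^{2}} = \frac{1}{\frac{64}{49} \left(-353\right)^{2}} = \frac{1}{\frac{64}{49} \cdot 124609} = \frac{1}{\frac{7974976}{49}} = \frac{49}{7974976}$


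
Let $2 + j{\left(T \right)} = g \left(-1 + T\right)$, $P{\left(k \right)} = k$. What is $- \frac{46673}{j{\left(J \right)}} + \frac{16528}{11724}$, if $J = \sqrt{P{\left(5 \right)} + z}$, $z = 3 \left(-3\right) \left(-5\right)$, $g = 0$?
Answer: $\frac{136806827}{5862} \approx 23338.0$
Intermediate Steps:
$z = 45$ ($z = \left(-9\right) \left(-5\right) = 45$)
$J = 5 \sqrt{2}$ ($J = \sqrt{5 + 45} = \sqrt{50} = 5 \sqrt{2} \approx 7.0711$)
$j{\left(T \right)} = -2$ ($j{\left(T \right)} = -2 + 0 \left(-1 + T\right) = -2 + 0 = -2$)
$- \frac{46673}{j{\left(J \right)}} + \frac{16528}{11724} = - \frac{46673}{-2} + \frac{16528}{11724} = \left(-46673\right) \left(- \frac{1}{2}\right) + 16528 \cdot \frac{1}{11724} = \frac{46673}{2} + \frac{4132}{2931} = \frac{136806827}{5862}$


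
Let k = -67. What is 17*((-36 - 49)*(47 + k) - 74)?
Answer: 27642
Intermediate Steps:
17*((-36 - 49)*(47 + k) - 74) = 17*((-36 - 49)*(47 - 67) - 74) = 17*(-85*(-20) - 74) = 17*(1700 - 74) = 17*1626 = 27642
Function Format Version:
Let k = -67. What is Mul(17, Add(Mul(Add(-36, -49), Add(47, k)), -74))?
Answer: 27642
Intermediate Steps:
Mul(17, Add(Mul(Add(-36, -49), Add(47, k)), -74)) = Mul(17, Add(Mul(Add(-36, -49), Add(47, -67)), -74)) = Mul(17, Add(Mul(-85, -20), -74)) = Mul(17, Add(1700, -74)) = Mul(17, 1626) = 27642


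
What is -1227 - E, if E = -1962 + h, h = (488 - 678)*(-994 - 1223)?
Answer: -420495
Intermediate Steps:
h = 421230 (h = -190*(-2217) = 421230)
E = 419268 (E = -1962 + 421230 = 419268)
-1227 - E = -1227 - 1*419268 = -1227 - 419268 = -420495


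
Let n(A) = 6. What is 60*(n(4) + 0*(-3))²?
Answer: 2160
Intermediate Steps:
60*(n(4) + 0*(-3))² = 60*(6 + 0*(-3))² = 60*(6 + 0)² = 60*6² = 60*36 = 2160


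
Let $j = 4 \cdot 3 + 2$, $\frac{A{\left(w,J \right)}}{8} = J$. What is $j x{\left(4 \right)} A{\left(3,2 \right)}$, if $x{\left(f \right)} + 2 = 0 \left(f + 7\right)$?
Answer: $-448$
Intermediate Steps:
$A{\left(w,J \right)} = 8 J$
$x{\left(f \right)} = -2$ ($x{\left(f \right)} = -2 + 0 \left(f + 7\right) = -2 + 0 \left(7 + f\right) = -2 + 0 = -2$)
$j = 14$ ($j = 12 + 2 = 14$)
$j x{\left(4 \right)} A{\left(3,2 \right)} = 14 \left(-2\right) 8 \cdot 2 = \left(-28\right) 16 = -448$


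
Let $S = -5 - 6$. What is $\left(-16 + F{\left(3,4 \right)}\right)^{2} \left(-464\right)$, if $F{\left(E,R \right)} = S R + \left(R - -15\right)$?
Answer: $-779984$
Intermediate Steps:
$S = -11$ ($S = -5 - 6 = -11$)
$F{\left(E,R \right)} = 15 - 10 R$ ($F{\left(E,R \right)} = - 11 R + \left(R - -15\right) = - 11 R + \left(R + 15\right) = - 11 R + \left(15 + R\right) = 15 - 10 R$)
$\left(-16 + F{\left(3,4 \right)}\right)^{2} \left(-464\right) = \left(-16 + \left(15 - 40\right)\right)^{2} \left(-464\right) = \left(-16 - 25\right)^{2} \left(-464\right) = \left(-41\right)^{2} \left(-464\right) = 1681 \left(-464\right) = -779984$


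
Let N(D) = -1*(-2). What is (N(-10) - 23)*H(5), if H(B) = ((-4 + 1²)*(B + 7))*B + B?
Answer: 3675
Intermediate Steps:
N(D) = 2
H(B) = B + B*(-21 - 3*B) (H(B) = ((-4 + 1)*(7 + B))*B + B = (-3*(7 + B))*B + B = (-21 - 3*B)*B + B = B*(-21 - 3*B) + B = B + B*(-21 - 3*B))
(N(-10) - 23)*H(5) = (2 - 23)*(-1*5*(20 + 3*5)) = -(-21)*5*(20 + 15) = -(-21)*5*35 = -21*(-175) = 3675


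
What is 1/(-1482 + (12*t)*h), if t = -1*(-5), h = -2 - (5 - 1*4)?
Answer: -1/1662 ≈ -0.00060168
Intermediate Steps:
h = -3 (h = -2 - (5 - 4) = -2 - 1*1 = -2 - 1 = -3)
t = 5
1/(-1482 + (12*t)*h) = 1/(-1482 + (12*5)*(-3)) = 1/(-1482 + 60*(-3)) = 1/(-1482 - 180) = 1/(-1662) = -1/1662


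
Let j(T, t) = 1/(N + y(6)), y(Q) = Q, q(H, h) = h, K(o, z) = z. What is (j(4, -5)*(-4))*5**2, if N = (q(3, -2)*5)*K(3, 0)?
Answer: -50/3 ≈ -16.667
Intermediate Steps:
N = 0 (N = -2*5*0 = -10*0 = 0)
j(T, t) = 1/6 (j(T, t) = 1/(0 + 6) = 1/6)
(j(4, -5)*(-4))*5**2 = ((1/6)*(-4))*5**2 = -2/3*25 = -50/3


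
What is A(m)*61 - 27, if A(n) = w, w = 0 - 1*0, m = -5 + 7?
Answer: -27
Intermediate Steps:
m = 2
w = 0 (w = 0 + 0 = 0)
A(n) = 0
A(m)*61 - 27 = 0*61 - 27 = 0 - 27 = -27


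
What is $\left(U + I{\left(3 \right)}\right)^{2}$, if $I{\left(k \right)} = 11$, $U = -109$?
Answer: $9604$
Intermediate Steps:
$\left(U + I{\left(3 \right)}\right)^{2} = \left(-109 + 11\right)^{2} = \left(-98\right)^{2} = 9604$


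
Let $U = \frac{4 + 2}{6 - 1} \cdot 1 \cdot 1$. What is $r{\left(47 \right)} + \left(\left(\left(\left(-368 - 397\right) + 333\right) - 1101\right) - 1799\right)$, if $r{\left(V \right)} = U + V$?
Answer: $- \frac{16419}{5} \approx -3283.8$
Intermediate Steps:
$U = \frac{6}{5}$ ($U = \frac{6}{5} \cdot 1 \cdot 1 = \frac{6}{5} \cdot 1 = \frac{6}{5} \approx 1.2$)
$r{\left(V \right)} = \frac{6}{5} + V$
$r{\left(47 \right)} + \left(\left(\left(\left(-368 - 397\right) + 333\right) - 1101\right) - 1799\right) = \left(\frac{6}{5} + 47\right) + \left(\left(\left(\left(-368 - 397\right) + 333\right) - 1101\right) - 1799\right) = \frac{241}{5} + \left(\left(\left(-765 + 333\right) - 1101\right) - 1799\right) = \frac{241}{5} - 3332 = - \frac{16419}{5}$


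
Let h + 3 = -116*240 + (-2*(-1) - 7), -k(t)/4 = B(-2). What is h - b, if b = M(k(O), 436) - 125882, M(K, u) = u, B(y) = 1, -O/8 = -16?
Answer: 97598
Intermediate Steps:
O = 128 (O = -8*(-16) = 128)
k(t) = -4 (k(t) = -4*1 = -4)
h = -27848 (h = -3 + (-116*240 + (-2*(-1) - 7)) = -3 + (-27840 + (2 - 7)) = -3 + (-27840 - 5) = -3 - 27845 = -27848)
b = -125446 (b = 436 - 125882 = -125446)
h - b = -27848 - 1*(-125446) = -27848 + 125446 = 97598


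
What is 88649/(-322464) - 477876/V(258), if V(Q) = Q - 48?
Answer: -3669438637/1612320 ≈ -2275.9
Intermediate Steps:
V(Q) = -48 + Q
88649/(-322464) - 477876/V(258) = 88649/(-322464) - 477876/(-48 + 258) = 88649*(-1/322464) - 477876/210 = -88649/322464 - 477876*1/210 = -88649/322464 - 11378/5 = -3669438637/1612320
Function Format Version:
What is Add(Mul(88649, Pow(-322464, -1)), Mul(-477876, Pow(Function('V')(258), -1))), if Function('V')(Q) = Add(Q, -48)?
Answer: Rational(-3669438637, 1612320) ≈ -2275.9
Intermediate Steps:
Function('V')(Q) = Add(-48, Q)
Add(Mul(88649, Pow(-322464, -1)), Mul(-477876, Pow(Function('V')(258), -1))) = Add(Mul(88649, Pow(-322464, -1)), Mul(-477876, Pow(Add(-48, 258), -1))) = Add(Mul(88649, Rational(-1, 322464)), Mul(-477876, Pow(210, -1))) = Add(Rational(-88649, 322464), Mul(-477876, Rational(1, 210))) = Add(Rational(-88649, 322464), Rational(-11378, 5)) = Rational(-3669438637, 1612320)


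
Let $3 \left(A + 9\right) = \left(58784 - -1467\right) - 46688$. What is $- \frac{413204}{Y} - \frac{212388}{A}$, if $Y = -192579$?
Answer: $- \frac{3253091017}{72409704} \approx -44.926$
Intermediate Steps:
$A = 4512$ ($A = -9 + \frac{\left(58784 - -1467\right) - 46688}{3} = -9 + \frac{\left(58784 + 1467\right) - 46688}{3} = -9 + \frac{60251 - 46688}{3} = -9 + \frac{1}{3} \cdot 13563 = -9 + 4521 = 4512$)
$- \frac{413204}{Y} - \frac{212388}{A} = - \frac{413204}{-192579} - \frac{212388}{4512} = \left(-413204\right) \left(- \frac{1}{192579}\right) - \frac{17699}{376} = \frac{413204}{192579} - \frac{17699}{376} = - \frac{3253091017}{72409704}$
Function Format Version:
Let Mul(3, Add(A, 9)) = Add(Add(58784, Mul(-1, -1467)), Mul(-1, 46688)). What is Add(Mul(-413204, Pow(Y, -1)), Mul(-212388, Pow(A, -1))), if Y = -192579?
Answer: Rational(-3253091017, 72409704) ≈ -44.926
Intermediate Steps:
A = 4512 (A = Add(-9, Mul(Rational(1, 3), Add(Add(58784, Mul(-1, -1467)), Mul(-1, 46688)))) = Add(-9, Mul(Rational(1, 3), Add(Add(58784, 1467), -46688))) = Add(-9, Mul(Rational(1, 3), Add(60251, -46688))) = Add(-9, Mul(Rational(1, 3), 13563)) = Add(-9, 4521) = 4512)
Add(Mul(-413204, Pow(Y, -1)), Mul(-212388, Pow(A, -1))) = Add(Mul(-413204, Pow(-192579, -1)), Mul(-212388, Pow(4512, -1))) = Add(Mul(-413204, Rational(-1, 192579)), Mul(-212388, Rational(1, 4512))) = Add(Rational(413204, 192579), Rational(-17699, 376)) = Rational(-3253091017, 72409704)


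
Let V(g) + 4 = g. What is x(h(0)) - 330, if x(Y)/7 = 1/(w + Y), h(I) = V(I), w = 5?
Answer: -323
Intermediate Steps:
V(g) = -4 + g
h(I) = -4 + I
x(Y) = 7/(5 + Y)
x(h(0)) - 330 = 7/(5 + (-4 + 0)) - 330 = 7/(5 - 4) - 330 = 7/1 - 330 = 7*1 - 330 = 7 - 330 = -323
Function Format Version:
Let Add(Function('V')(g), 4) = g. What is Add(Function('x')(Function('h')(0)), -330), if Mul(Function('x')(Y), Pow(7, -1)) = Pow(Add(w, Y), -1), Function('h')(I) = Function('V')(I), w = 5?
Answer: -323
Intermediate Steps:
Function('V')(g) = Add(-4, g)
Function('h')(I) = Add(-4, I)
Function('x')(Y) = Mul(7, Pow(Add(5, Y), -1))
Add(Function('x')(Function('h')(0)), -330) = Add(Mul(7, Pow(Add(5, Add(-4, 0)), -1)), -330) = Add(Mul(7, Pow(Add(5, -4), -1)), -330) = Add(Mul(7, Pow(1, -1)), -330) = Add(Mul(7, 1), -330) = Add(7, -330) = -323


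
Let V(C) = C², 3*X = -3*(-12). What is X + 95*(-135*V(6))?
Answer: -461688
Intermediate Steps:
X = 12 (X = (-3*(-12))/3 = (⅓)*36 = 12)
X + 95*(-135*V(6)) = 12 + 95*(-135*6²) = 12 + 95*(-135*36) = 12 + 95*(-4860) = 12 - 461700 = -461688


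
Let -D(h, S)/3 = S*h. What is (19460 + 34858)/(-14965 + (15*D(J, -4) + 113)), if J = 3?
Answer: -27159/7156 ≈ -3.7953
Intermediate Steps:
D(h, S) = -3*S*h
(19460 + 34858)/(-14965 + (15*D(J, -4) + 113)) = (19460 + 34858)/(-14965 + (15*(-3*(-4)*3) + 113)) = 54318/(-14965 + (15*36 + 113)) = 54318/(-14965 + (540 + 113)) = 54318/(-14965 + 653) = 54318/(-14312) = 54318*(-1/14312) = -27159/7156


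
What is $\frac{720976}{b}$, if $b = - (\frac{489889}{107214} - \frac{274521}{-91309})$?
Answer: $- \frac{7058068903370976}{74163769195} \approx -95169.0$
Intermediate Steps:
$b = - \frac{74163769195}{9789603126}$ ($b = - (489889 \cdot \frac{1}{107214} - - \frac{274521}{91309}) = - (\frac{489889}{107214} + \frac{274521}{91309}) = \left(-1\right) \frac{74163769195}{9789603126} = - \frac{74163769195}{9789603126} \approx -7.5758$)
$\frac{720976}{b} = \frac{720976}{- \frac{74163769195}{9789603126}} = 720976 \left(- \frac{9789603126}{74163769195}\right) = - \frac{7058068903370976}{74163769195}$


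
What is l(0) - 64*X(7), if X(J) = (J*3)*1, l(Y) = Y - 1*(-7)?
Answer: -1337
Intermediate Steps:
l(Y) = 7 + Y (l(Y) = Y + 7 = 7 + Y)
X(J) = 3*J (X(J) = (3*J)*1 = 3*J)
l(0) - 64*X(7) = (7 + 0) - 192*7 = 7 - 64*21 = 7 - 1344 = -1337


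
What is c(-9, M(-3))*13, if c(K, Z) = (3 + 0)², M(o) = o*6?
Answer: 117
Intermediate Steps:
M(o) = 6*o
c(K, Z) = 9 (c(K, Z) = 3² = 9)
c(-9, M(-3))*13 = 9*13 = 117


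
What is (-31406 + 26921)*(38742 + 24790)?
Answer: -284941020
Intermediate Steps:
(-31406 + 26921)*(38742 + 24790) = -4485*63532 = -284941020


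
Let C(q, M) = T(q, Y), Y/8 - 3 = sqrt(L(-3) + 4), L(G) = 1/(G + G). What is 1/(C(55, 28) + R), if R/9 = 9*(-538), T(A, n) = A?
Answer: -1/43523 ≈ -2.2976e-5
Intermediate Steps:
L(G) = 1/(2*G)
Y = 24 + 4*sqrt(138)/3 (Y = 24 + 8*sqrt((1/2)/(-3) + 4) = 24 + 8*sqrt((1/2)*(-1/3) + 4) = 24 + 8*sqrt(-1/6 + 4) = 24 + 8*sqrt(23/6) = 24 + 8*(sqrt(138)/6) = 24 + 4*sqrt(138)/3 ≈ 39.663)
R = -43578 (R = 9*(9*(-538)) = 9*(-4842) = -43578)
C(q, M) = q
1/(C(55, 28) + R) = 1/(55 - 43578) = 1/(-43523) = -1/43523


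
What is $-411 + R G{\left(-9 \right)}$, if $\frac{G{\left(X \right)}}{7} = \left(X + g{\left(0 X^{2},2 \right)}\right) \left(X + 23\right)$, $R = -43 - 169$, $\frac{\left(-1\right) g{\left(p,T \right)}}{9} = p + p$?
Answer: $186573$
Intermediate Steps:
$g{\left(p,T \right)} = - 18 p$ ($g{\left(p,T \right)} = - 9 \left(p + p\right) = - 9 \cdot 2 p = - 18 p$)
$R = -212$
$G{\left(X \right)} = 7 X \left(23 + X\right)$ ($G{\left(X \right)} = 7 \left(X - 18 \cdot 0 X^{2}\right) \left(X + 23\right) = 7 \left(X - 0\right) \left(23 + X\right) = 7 \left(X + 0\right) \left(23 + X\right) = 7 X \left(23 + X\right)$)
$-411 + R G{\left(-9 \right)} = -411 - 212 \cdot 7 \left(-9\right) \left(23 - 9\right) = -411 - 212 \cdot 7 \left(-9\right) 14 = -411 - -186984 = -411 + 186984 = 186573$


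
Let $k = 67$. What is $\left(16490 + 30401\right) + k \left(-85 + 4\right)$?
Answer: $41464$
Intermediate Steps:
$\left(16490 + 30401\right) + k \left(-85 + 4\right) = \left(16490 + 30401\right) + 67 \left(-85 + 4\right) = 46891 + 67 \left(-81\right) = 46891 - 5427 = 41464$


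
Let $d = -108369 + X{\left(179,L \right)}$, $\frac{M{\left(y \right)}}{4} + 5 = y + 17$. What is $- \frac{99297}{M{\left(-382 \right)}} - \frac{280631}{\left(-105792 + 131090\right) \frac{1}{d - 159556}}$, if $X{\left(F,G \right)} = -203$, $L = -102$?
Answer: $\frac{611896453803}{205720} \approx 2.9744 \cdot 10^{6}$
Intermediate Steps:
$M{\left(y \right)} = 48 + 4 y$ ($M{\left(y \right)} = -20 + 4 \left(y + 17\right) = -20 + 4 \left(17 + y\right) = -20 + \left(68 + 4 y\right) = 48 + 4 y$)
$d = -108572$ ($d = -108369 - 203 = -108572$)
$- \frac{99297}{M{\left(-382 \right)}} - \frac{280631}{\left(-105792 + 131090\right) \frac{1}{d - 159556}} = - \frac{99297}{48 + 4 \left(-382\right)} - \frac{280631}{\left(-105792 + 131090\right) \frac{1}{-108572 - 159556}} = - \frac{99297}{48 - 1528} - \frac{280631}{25298 \frac{1}{-268128}} = - \frac{99297}{-1480} - \frac{280631}{25298 \left(- \frac{1}{268128}\right)} = \left(-99297\right) \left(- \frac{1}{1480}\right) - \frac{280631}{- \frac{1807}{19152}} = \frac{99297}{1480} - - \frac{413434224}{139} = \frac{99297}{1480} + \frac{413434224}{139} = \frac{611896453803}{205720}$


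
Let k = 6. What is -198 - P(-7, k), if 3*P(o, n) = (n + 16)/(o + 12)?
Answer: -2992/15 ≈ -199.47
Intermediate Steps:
P(o, n) = (16 + n)/(3*(12 + o)) (P(o, n) = ((n + 16)/(o + 12))/3 = ((16 + n)/(12 + o))/3 = (16 + n)/(3*(12 + o)))
-198 - P(-7, k) = -198 - (16 + 6)/(3*(12 - 7)) = -198 - 22/(3*5) = -198 - 1*22/15 = -198 - 22/15 = -2992/15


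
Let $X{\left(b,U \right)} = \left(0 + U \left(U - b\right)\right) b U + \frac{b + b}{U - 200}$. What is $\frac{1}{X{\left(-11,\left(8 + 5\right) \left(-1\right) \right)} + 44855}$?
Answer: $\frac{213}{10346071} \approx 2.0588 \cdot 10^{-5}$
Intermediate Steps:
$X{\left(b,U \right)} = \frac{2 b}{-200 + U} + b U^{2} \left(U - b\right)$ ($X{\left(b,U \right)} = U \left(U - b\right) b U + \frac{2 b}{-200 + U} = U b \left(U - b\right) U + \frac{2 b}{-200 + U} = b U^{2} \left(U - b\right) + \frac{2 b}{-200 + U} = \frac{2 b}{-200 + U} + b U^{2} \left(U - b\right)$)
$\frac{1}{X{\left(-11,\left(8 + 5\right) \left(-1\right) \right)} + 44855} = \frac{1}{- \frac{11 \left(2 + \left(\left(8 + 5\right) \left(-1\right)\right)^{4} - 200 \left(\left(8 + 5\right) \left(-1\right)\right)^{3} - - 11 \left(\left(8 + 5\right) \left(-1\right)\right)^{3} + 200 \left(-11\right) \left(\left(8 + 5\right) \left(-1\right)\right)^{2}\right)}{-200 + \left(8 + 5\right) \left(-1\right)} + 44855} = \frac{1}{- \frac{11 \left(2 + \left(13 \left(-1\right)\right)^{4} - 200 \left(13 \left(-1\right)\right)^{3} - - 11 \left(13 \left(-1\right)\right)^{3} + 200 \left(-11\right) \left(13 \left(-1\right)\right)^{2}\right)}{-200 + 13 \left(-1\right)} + 44855} = \frac{1}{- \frac{11 \left(2 + \left(-13\right)^{4} - 200 \left(-13\right)^{3} - - 11 \left(-13\right)^{3} + 200 \left(-11\right) \left(-13\right)^{2}\right)}{-200 - 13} + 44855} = \frac{1}{- \frac{11 \left(2 + 28561 - -439400 - \left(-11\right) \left(-2197\right) + 200 \left(-11\right) 169\right)}{-213} + 44855} = \frac{1}{\left(-11\right) \left(- \frac{1}{213}\right) \left(2 + 28561 + 439400 - 24167 - 371800\right) + 44855} = \frac{1}{\left(-11\right) \left(- \frac{1}{213}\right) 71996 + 44855} = \frac{1}{\frac{791956}{213} + 44855} = \frac{1}{\frac{10346071}{213}} = \frac{213}{10346071}$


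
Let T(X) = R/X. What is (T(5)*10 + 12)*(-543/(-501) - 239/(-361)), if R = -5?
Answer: 210508/60287 ≈ 3.4918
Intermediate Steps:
T(X) = -5/X
(T(5)*10 + 12)*(-543/(-501) - 239/(-361)) = (-5/5*10 + 12)*(-543/(-501) - 239/(-361)) = (-5*⅕*10 + 12)*(-543*(-1/501) - 239*(-1/361)) = (-1*10 + 12)*(181/167 + 239/361) = (-10 + 12)*(105254/60287) = 2*(105254/60287) = 210508/60287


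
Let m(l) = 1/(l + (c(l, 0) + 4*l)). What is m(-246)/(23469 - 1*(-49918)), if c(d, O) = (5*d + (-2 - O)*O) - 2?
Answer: -1/180678794 ≈ -5.5347e-9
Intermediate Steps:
c(d, O) = -2 + 5*d + O*(-2 - O) (c(d, O) = (5*d + O*(-2 - O)) - 2 = -2 + 5*d + O*(-2 - O))
m(l) = 1/(-2 + 10*l) (m(l) = 1/(l + ((-2 - 1*0**2 - 2*0 + 5*l) + 4*l)) = 1/(l + ((-2 - 1*0 + 0 + 5*l) + 4*l)) = 1/(l + ((-2 + 0 + 0 + 5*l) + 4*l)) = 1/(l + ((-2 + 5*l) + 4*l)) = 1/(l + (-2 + 9*l)) = 1/(-2 + 10*l))
m(-246)/(23469 - 1*(-49918)) = (1/(2*(-1 + 5*(-246))))/(23469 - 1*(-49918)) = (1/(2*(-1 - 1230)))/(23469 + 49918) = ((1/2)/(-1231))/73387 = ((1/2)*(-1/1231))*(1/73387) = -1/2462*1/73387 = -1/180678794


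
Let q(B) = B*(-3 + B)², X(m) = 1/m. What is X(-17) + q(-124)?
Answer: -33999933/17 ≈ -2.0000e+6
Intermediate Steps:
X(-17) + q(-124) = 1/(-17) - 124*(-3 - 124)² = -1/17 - 124*(-127)² = -1/17 - 124*16129 = -1/17 - 1999996 = -33999933/17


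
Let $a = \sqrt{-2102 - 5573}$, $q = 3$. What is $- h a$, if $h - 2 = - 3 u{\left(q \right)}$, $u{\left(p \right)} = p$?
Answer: $35 i \sqrt{307} \approx 613.25 i$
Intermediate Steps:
$a = 5 i \sqrt{307}$ ($a = \sqrt{-7675} = 5 i \sqrt{307} \approx 87.607 i$)
$h = -7$ ($h = 2 - 9 = -7$)
$- h a = \left(-1\right) \left(-7\right) 5 i \sqrt{307} = 7 \cdot 5 i \sqrt{307} = 35 i \sqrt{307}$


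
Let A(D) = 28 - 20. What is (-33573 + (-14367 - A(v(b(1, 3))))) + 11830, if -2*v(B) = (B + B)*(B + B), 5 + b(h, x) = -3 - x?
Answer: -36118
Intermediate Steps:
b(h, x) = -8 - x (b(h, x) = -5 + (-3 - x) = -8 - x)
v(B) = -2*B² (v(B) = -(B + B)*(B + B)/2 = -2*B*2*B/2 = -2*B²)
A(D) = 8
(-33573 + (-14367 - A(v(b(1, 3))))) + 11830 = (-33573 + (-14367 - 1*8)) + 11830 = (-33573 + (-14367 - 8)) + 11830 = (-33573 - 14375) + 11830 = -47948 + 11830 = -36118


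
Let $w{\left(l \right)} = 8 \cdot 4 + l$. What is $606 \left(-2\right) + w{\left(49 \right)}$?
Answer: $-1131$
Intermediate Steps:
$w{\left(l \right)} = 32 + l$
$606 \left(-2\right) + w{\left(49 \right)} = 606 \left(-2\right) + \left(32 + 49\right) = -1212 + 81 = -1131$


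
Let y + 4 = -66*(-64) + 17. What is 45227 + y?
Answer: 49464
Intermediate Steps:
y = 4237 (y = -4 + (-66*(-64) + 17) = -4 + (4224 + 17) = -4 + 4241 = 4237)
45227 + y = 45227 + 4237 = 49464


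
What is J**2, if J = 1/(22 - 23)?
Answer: 1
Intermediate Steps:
J = -1 (J = 1/(-1) = -1)
J**2 = (-1)**2 = 1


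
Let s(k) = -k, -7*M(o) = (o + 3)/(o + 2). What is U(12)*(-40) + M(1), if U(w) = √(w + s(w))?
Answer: -4/21 ≈ -0.19048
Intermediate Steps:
M(o) = -(3 + o)/(7*(2 + o)) (M(o) = -(o + 3)/(7*(o + 2)) = -(3 + o)/(7*(2 + o)))
U(w) = 0 (U(w) = √(w - w) = √0 = 0)
U(12)*(-40) + M(1) = 0*(-40) + (-3 - 1*1)/(7*(2 + 1)) = 0 + (⅐)*(-3 - 1)/3 = 0 + (⅐)*(⅓)*(-4) = 0 - 4/21 = -4/21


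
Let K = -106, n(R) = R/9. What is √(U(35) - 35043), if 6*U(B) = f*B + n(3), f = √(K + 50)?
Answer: √(-1261546 + 420*I*√14)/6 ≈ 0.1166 + 187.2*I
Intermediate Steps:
n(R) = R/9 (n(R) = R*(⅑) = R/9)
f = 2*I*√14 (f = √(-106 + 50) = √(-56) = 2*I*√14 ≈ 7.4833*I)
U(B) = 1/18 + I*B*√14/3 (U(B) = ((2*I*√14)*B + (⅑)*3)/6 = (2*I*B*√14 + ⅓)/6 = (⅓ + 2*I*B*√14)/6 = 1/18 + I*B*√14/3)
√(U(35) - 35043) = √((1/18 + (⅓)*I*35*√14) - 35043) = √((1/18 + 35*I*√14/3) - 35043) = √(-630773/18 + 35*I*√14/3)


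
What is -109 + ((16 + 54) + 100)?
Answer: 61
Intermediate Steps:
-109 + ((16 + 54) + 100) = -109 + (70 + 100) = -109 + 170 = 61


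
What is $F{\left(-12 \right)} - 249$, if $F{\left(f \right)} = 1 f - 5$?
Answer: $-266$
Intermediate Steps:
$F{\left(f \right)} = -5 + f$ ($F{\left(f \right)} = f - 5 = -5 + f$)
$F{\left(-12 \right)} - 249 = \left(-5 - 12\right) - 249 = -17 - 249 = -266$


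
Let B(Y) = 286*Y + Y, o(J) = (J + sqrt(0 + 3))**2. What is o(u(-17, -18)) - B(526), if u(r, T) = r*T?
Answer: -57323 + 612*sqrt(3) ≈ -56263.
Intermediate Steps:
u(r, T) = T*r
o(J) = (J + sqrt(3))**2
B(Y) = 287*Y
o(u(-17, -18)) - B(526) = (-18*(-17) + sqrt(3))**2 - 287*526 = (306 + sqrt(3))**2 - 1*150962 = (306 + sqrt(3))**2 - 150962 = -150962 + (306 + sqrt(3))**2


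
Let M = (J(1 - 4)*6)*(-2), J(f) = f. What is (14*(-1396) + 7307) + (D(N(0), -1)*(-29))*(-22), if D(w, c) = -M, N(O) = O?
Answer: -35205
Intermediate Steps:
M = 36 (M = ((1 - 4)*6)*(-2) = -3*6*(-2) = -18*(-2) = 36)
D(w, c) = -36 (D(w, c) = -1*36 = -36)
(14*(-1396) + 7307) + (D(N(0), -1)*(-29))*(-22) = (14*(-1396) + 7307) - 36*(-29)*(-22) = (-19544 + 7307) + 1044*(-22) = -12237 - 22968 = -35205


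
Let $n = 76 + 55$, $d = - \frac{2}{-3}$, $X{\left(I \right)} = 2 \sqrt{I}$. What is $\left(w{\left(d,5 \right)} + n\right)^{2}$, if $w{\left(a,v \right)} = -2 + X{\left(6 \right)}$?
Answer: $16665 + 516 \sqrt{6} \approx 17929.0$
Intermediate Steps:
$d = \frac{2}{3}$ ($d = \left(-2\right) \left(- \frac{1}{3}\right) = \frac{2}{3} \approx 0.66667$)
$w{\left(a,v \right)} = -2 + 2 \sqrt{6}$
$n = 131$
$\left(w{\left(d,5 \right)} + n\right)^{2} = \left(\left(-2 + 2 \sqrt{6}\right) + 131\right)^{2} = \left(129 + 2 \sqrt{6}\right)^{2}$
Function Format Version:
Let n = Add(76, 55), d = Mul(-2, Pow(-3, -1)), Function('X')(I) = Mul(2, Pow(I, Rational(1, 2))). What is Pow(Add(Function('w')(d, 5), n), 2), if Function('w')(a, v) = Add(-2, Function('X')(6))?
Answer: Add(16665, Mul(516, Pow(6, Rational(1, 2)))) ≈ 17929.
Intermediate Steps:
d = Rational(2, 3) (d = Mul(-2, Rational(-1, 3)) = Rational(2, 3) ≈ 0.66667)
Function('w')(a, v) = Add(-2, Mul(2, Pow(6, Rational(1, 2))))
n = 131
Pow(Add(Function('w')(d, 5), n), 2) = Pow(Add(Add(-2, Mul(2, Pow(6, Rational(1, 2)))), 131), 2) = Pow(Add(129, Mul(2, Pow(6, Rational(1, 2)))), 2)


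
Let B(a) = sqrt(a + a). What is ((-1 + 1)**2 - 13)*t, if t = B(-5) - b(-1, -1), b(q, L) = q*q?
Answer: 13 - 13*I*sqrt(10) ≈ 13.0 - 41.11*I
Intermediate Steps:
b(q, L) = q**2
B(a) = sqrt(2)*sqrt(a) (B(a) = sqrt(2*a) = sqrt(2)*sqrt(a))
t = -1 + I*sqrt(10) (t = sqrt(2)*sqrt(-5) - 1*(-1)**2 = sqrt(2)*(I*sqrt(5)) - 1*1 = I*sqrt(10) - 1 = -1 + I*sqrt(10) ≈ -1.0 + 3.1623*I)
((-1 + 1)**2 - 13)*t = ((-1 + 1)**2 - 13)*(-1 + I*sqrt(10)) = (0**2 - 13)*(-1 + I*sqrt(10)) = (0 - 13)*(-1 + I*sqrt(10)) = -13*(-1 + I*sqrt(10)) = 13 - 13*I*sqrt(10)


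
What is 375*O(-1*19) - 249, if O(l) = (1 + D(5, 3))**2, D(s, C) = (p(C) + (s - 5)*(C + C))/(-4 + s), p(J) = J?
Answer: 5751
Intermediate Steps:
D(s, C) = (C + 2*C*(-5 + s))/(-4 + s) (D(s, C) = (C + (s - 5)*(C + C))/(-4 + s) = (C + (-5 + s)*(2*C))/(-4 + s) = (C + 2*C*(-5 + s))/(-4 + s))
O(l) = 16 (O(l) = (1 + 3*(-9 + 2*5)/(-4 + 5))**2 = (1 + 3*(-9 + 10)/1)**2 = (1 + 3*1*1)**2 = (1 + 3)**2 = 4**2 = 16)
375*O(-1*19) - 249 = 375*16 - 249 = 6000 - 249 = 5751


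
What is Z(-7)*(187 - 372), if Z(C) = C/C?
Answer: -185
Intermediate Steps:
Z(C) = 1
Z(-7)*(187 - 372) = 1*(187 - 372) = 1*(-185) = -185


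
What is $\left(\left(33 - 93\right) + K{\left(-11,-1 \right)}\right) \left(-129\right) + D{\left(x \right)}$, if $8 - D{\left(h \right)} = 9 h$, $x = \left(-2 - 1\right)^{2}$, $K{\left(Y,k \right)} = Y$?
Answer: $9086$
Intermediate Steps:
$x = 9$ ($x = \left(-3\right)^{2} = 9$)
$D{\left(h \right)} = 8 - 9 h$
$\left(\left(33 - 93\right) + K{\left(-11,-1 \right)}\right) \left(-129\right) + D{\left(x \right)} = \left(\left(33 - 93\right) - 11\right) \left(-129\right) + \left(8 - 81\right) = \left(-60 - 11\right) \left(-129\right) + \left(8 - 81\right) = \left(-71\right) \left(-129\right) - 73 = 9159 - 73 = 9086$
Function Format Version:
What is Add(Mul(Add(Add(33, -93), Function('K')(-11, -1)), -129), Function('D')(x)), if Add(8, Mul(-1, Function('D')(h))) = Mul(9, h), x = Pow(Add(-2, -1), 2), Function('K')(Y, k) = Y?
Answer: 9086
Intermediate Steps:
x = 9 (x = Pow(-3, 2) = 9)
Function('D')(h) = Add(8, Mul(-9, h)) (Function('D')(h) = Add(8, Mul(-1, Mul(9, h))) = Add(8, Mul(-9, h)))
Add(Mul(Add(Add(33, -93), Function('K')(-11, -1)), -129), Function('D')(x)) = Add(Mul(Add(Add(33, -93), -11), -129), Add(8, Mul(-9, 9))) = Add(Mul(Add(-60, -11), -129), Add(8, -81)) = Add(Mul(-71, -129), -73) = Add(9159, -73) = 9086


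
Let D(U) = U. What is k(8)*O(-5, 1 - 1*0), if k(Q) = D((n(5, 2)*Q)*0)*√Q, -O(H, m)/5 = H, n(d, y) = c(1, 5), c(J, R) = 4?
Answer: 0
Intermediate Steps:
n(d, y) = 4
O(H, m) = -5*H
k(Q) = 0 (k(Q) = ((4*Q)*0)*√Q = 0*√Q = 0)
k(8)*O(-5, 1 - 1*0) = 0*(-5*(-5)) = 0*25 = 0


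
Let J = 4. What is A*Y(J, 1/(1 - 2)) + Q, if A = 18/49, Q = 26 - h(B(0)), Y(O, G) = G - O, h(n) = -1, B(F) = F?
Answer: 1233/49 ≈ 25.163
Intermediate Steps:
Q = 27 (Q = 26 - 1*(-1) = 26 + 1 = 27)
A = 18/49 (A = 18*(1/49) = 18/49 ≈ 0.36735)
A*Y(J, 1/(1 - 2)) + Q = 18*(1/(1 - 2) - 1*4)/49 + 27 = 18*(1/(-1) - 4)/49 + 27 = 18*(-1 - 4)/49 + 27 = (18/49)*(-5) + 27 = -90/49 + 27 = 1233/49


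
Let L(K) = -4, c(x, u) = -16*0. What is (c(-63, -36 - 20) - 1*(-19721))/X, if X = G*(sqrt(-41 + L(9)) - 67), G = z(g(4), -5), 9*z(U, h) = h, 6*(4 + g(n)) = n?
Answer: 11891763/22670 + 532467*I*sqrt(5)/22670 ≈ 524.56 + 52.52*I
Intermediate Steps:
c(x, u) = 0
g(n) = -4 + n/6
z(U, h) = h/9
G = -5/9 (G = (1/9)*(-5) = -5/9 ≈ -0.55556)
X = 335/9 - 5*I*sqrt(5)/3 (X = -5*(sqrt(-41 - 4) - 67)/9 = -5*(sqrt(-45) - 67)/9 = -5*(3*I*sqrt(5) - 67)/9 = -5*(-67 + 3*I*sqrt(5))/9 = 335/9 - 5*I*sqrt(5)/3 ≈ 37.222 - 3.7268*I)
(c(-63, -36 - 20) - 1*(-19721))/X = (0 - 1*(-19721))/(335/9 - 5*I*sqrt(5)/3) = (0 + 19721)/(335/9 - 5*I*sqrt(5)/3) = 19721/(335/9 - 5*I*sqrt(5)/3)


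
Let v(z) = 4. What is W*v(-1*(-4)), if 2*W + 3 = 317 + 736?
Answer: 2100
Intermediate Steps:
W = 525 (W = -3/2 + (317 + 736)/2 = -3/2 + (½)*1053 = -3/2 + 1053/2 = 525)
W*v(-1*(-4)) = 525*4 = 2100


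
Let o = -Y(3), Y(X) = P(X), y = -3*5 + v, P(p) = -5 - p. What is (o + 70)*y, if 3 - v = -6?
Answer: -468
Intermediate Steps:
v = 9 (v = 3 - 1*(-6) = 3 + 6 = 9)
y = -6 (y = -3*5 + 9 = -15 + 9 = -6)
Y(X) = -5 - X
o = 8 (o = -(-5 - 1*3) = -(-5 - 3) = -1*(-8) = 8)
(o + 70)*y = (8 + 70)*(-6) = 78*(-6) = -468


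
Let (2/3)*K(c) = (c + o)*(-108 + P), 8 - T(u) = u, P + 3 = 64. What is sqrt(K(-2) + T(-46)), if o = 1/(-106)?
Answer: 3*sqrt(244277)/106 ≈ 13.988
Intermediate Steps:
P = 61 (P = -3 + 64 = 61)
T(u) = 8 - u
o = -1/106 ≈ -0.0094340
K(c) = 141/212 - 141*c/2 (K(c) = 3*((c - 1/106)*(-108 + 61))/2 = 3*((-1/106 + c)*(-47))/2 = 3*(47/106 - 47*c)/2 = 141/212 - 141*c/2)
sqrt(K(-2) + T(-46)) = sqrt((141/212 - 141/2*(-2)) + (8 - 1*(-46))) = sqrt((141/212 + 141) + (8 + 46)) = sqrt(30033/212 + 54) = sqrt(41481/212) = 3*sqrt(244277)/106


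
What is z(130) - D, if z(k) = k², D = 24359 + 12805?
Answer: -20264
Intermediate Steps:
D = 37164
z(130) - D = 130² - 1*37164 = 16900 - 37164 = -20264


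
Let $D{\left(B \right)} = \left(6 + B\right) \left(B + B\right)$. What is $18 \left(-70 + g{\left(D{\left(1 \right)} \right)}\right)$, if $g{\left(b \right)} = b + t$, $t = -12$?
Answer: $-1224$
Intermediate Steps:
$D{\left(B \right)} = 2 B \left(6 + B\right)$ ($D{\left(B \right)} = \left(6 + B\right) 2 B = 2 B \left(6 + B\right)$)
$g{\left(b \right)} = -12 + b$ ($g{\left(b \right)} = b - 12 = -12 + b$)
$18 \left(-70 + g{\left(D{\left(1 \right)} \right)}\right) = 18 \left(-70 - \left(12 - 2 \left(6 + 1\right)\right)\right) = 18 \left(-70 - \left(12 - 14\right)\right) = 18 \left(-70 + \left(-12 + 14\right)\right) = 18 \left(-70 + 2\right) = 18 \left(-68\right) = -1224$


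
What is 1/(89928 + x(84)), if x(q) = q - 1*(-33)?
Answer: 1/90045 ≈ 1.1106e-5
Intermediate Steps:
x(q) = 33 + q (x(q) = q + 33 = 33 + q)
1/(89928 + x(84)) = 1/(89928 + (33 + 84)) = 1/(89928 + 117) = 1/90045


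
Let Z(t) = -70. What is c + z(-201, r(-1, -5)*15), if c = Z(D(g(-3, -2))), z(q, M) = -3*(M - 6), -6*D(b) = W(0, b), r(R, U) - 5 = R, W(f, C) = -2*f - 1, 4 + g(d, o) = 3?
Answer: -232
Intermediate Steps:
g(d, o) = -1 (g(d, o) = -4 + 3 = -1)
W(f, C) = -1 - 2*f
r(R, U) = 5 + R
D(b) = ⅙ (D(b) = -(-1 - 2*0)/6 = -(-1 + 0)/6 = -⅙*(-1) = ⅙)
z(q, M) = 18 - 3*M (z(q, M) = -3*(-6 + M) = 18 - 3*M)
c = -70
c + z(-201, r(-1, -5)*15) = -70 + (18 - 3*(5 - 1)*15) = -70 + (18 - 12*15) = -70 + (18 - 3*60) = -70 + (18 - 180) = -70 - 162 = -232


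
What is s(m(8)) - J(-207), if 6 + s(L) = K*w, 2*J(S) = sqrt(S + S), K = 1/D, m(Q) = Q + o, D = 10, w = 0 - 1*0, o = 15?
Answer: -6 - 3*I*sqrt(46)/2 ≈ -6.0 - 10.173*I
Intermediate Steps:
w = 0 (w = 0 + 0 = 0)
m(Q) = 15 + Q (m(Q) = Q + 15 = 15 + Q)
K = 1/10 ≈ 0.10000
J(S) = sqrt(2)*sqrt(S)/2 (J(S) = sqrt(S + S)/2 = sqrt(2*S)/2 = (sqrt(2)*sqrt(S))/2 = sqrt(2)*sqrt(S)/2)
s(L) = -6 (s(L) = -6 + (1/10)*0 = -6 + 0 = -6)
s(m(8)) - J(-207) = -6 - sqrt(2)*sqrt(-207)/2 = -6 - sqrt(2)*3*I*sqrt(23)/2 = -6 - 3*I*sqrt(46)/2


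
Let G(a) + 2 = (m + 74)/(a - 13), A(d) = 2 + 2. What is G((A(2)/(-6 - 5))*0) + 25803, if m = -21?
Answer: 335360/13 ≈ 25797.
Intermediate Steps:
A(d) = 4
G(a) = -2 + 53/(-13 + a) (G(a) = -2 + (-21 + 74)/(a - 13) = -2 + 53/(-13 + a))
G((A(2)/(-6 - 5))*0) + 25803 = (79 - 2*4/(-6 - 5)*0)/(-13 + (4/(-6 - 5))*0) + 25803 = (79 - 2*4/(-11)*0)/(-13 + (4/(-11))*0) + 25803 = (79 - 2*(-1/11*4)*0)/(-13 - 1/11*4*0) + 25803 = (79 - (-8)*0/11)/(-13 - 4/11*0) + 25803 = (79 - 2*0)/(-13 + 0) + 25803 = (79 + 0)/(-13) + 25803 = -1/13*79 + 25803 = -79/13 + 25803 = 335360/13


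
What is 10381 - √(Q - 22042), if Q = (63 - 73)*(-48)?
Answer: 10381 - I*√21562 ≈ 10381.0 - 146.84*I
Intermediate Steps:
Q = 480 (Q = -10*(-48) = 480)
10381 - √(Q - 22042) = 10381 - √(480 - 22042) = 10381 - √(-21562) = 10381 - I*√21562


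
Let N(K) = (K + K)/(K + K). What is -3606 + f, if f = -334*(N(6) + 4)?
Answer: -5276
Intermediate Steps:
N(K) = 1 (N(K) = (2*K)/((2*K)) = (2*K)*(1/(2*K)) = 1)
f = -1670 (f = -334*(1 + 4) = -334*5 = -1670)
-3606 + f = -3606 - 1670 = -5276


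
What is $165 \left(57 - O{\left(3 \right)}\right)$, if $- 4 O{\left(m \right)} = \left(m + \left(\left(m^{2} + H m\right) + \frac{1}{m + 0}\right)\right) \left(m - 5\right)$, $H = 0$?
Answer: $\frac{16775}{2} \approx 8387.5$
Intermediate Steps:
$O{\left(m \right)} = - \frac{\left(-5 + m\right) \left(m + \frac{1}{m} + m^{2}\right)}{4}$ ($O{\left(m \right)} = - \frac{\left(m + \left(\left(m^{2} + 0 m\right) + \frac{1}{m + 0}\right)\right) \left(m - 5\right)}{4} = - \frac{\left(m + \left(\left(m^{2} + 0\right) + \frac{1}{m}\right)\right) \left(-5 + m\right)}{4} = - \frac{\left(m + \left(m^{2} + \frac{1}{m}\right)\right) \left(-5 + m\right)}{4} = - \frac{\left(m + \left(\frac{1}{m} + m^{2}\right)\right) \left(-5 + m\right)}{4} = - \frac{\left(m + \frac{1}{m} + m^{2}\right) \left(-5 + m\right)}{4} = - \frac{\left(-5 + m\right) \left(m + \frac{1}{m} + m^{2}\right)}{4}$)
$165 \left(57 - O{\left(3 \right)}\right) = 165 \left(57 - \frac{5 - 3 \left(1 + 3^{3} - 15 - 4 \cdot 3^{2}\right)}{4 \cdot 3}\right) = 165 \left(57 - \frac{1}{4} \cdot \frac{1}{3} \left(5 - 3 \left(1 + 27 - 15 - 36\right)\right)\right) = 165 \left(57 - \frac{1}{4} \cdot \frac{1}{3} \left(5 - 3 \left(-23\right)\right)\right) = 165 \left(57 - \frac{1}{4} \cdot \frac{1}{3} \left(5 + 69\right)\right) = 165 \left(57 - \frac{1}{4} \cdot \frac{1}{3} \cdot 74\right) = 165 \left(57 - \frac{37}{6}\right) = 165 \cdot \frac{305}{6} = \frac{16775}{2}$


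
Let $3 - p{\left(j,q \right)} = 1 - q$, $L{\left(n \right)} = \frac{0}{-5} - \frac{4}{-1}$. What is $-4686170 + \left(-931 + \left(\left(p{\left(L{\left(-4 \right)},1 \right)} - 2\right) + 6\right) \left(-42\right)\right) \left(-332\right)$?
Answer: $-4279470$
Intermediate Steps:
$L{\left(n \right)} = 4$ ($L{\left(n \right)} = 0 \left(- \frac{1}{5}\right) - -4 = 0 + 4 = 4$)
$p{\left(j,q \right)} = 2 + q$ ($p{\left(j,q \right)} = 3 - \left(1 - q\right) = 3 + \left(-1 + q\right) = 2 + q$)
$-4686170 + \left(-931 + \left(\left(p{\left(L{\left(-4 \right)},1 \right)} - 2\right) + 6\right) \left(-42\right)\right) \left(-332\right) = -4686170 + \left(-931 + \left(\left(\left(2 + 1\right) - 2\right) + 6\right) \left(-42\right)\right) \left(-332\right) = -4686170 + \left(-931 + \left(\left(3 - 2\right) + 6\right) \left(-42\right)\right) \left(-332\right) = -4686170 + \left(-931 + \left(1 + 6\right) \left(-42\right)\right) \left(-332\right) = -4686170 + \left(-931 + 7 \left(-42\right)\right) \left(-332\right) = -4686170 + \left(-931 - 294\right) \left(-332\right) = -4686170 - -406700 = -4686170 + 406700 = -4279470$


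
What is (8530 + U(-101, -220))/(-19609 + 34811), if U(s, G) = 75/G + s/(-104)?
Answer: 9759041/17391088 ≈ 0.56115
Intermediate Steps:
U(s, G) = 75/G - s/104 (U(s, G) = 75/G + s*(-1/104) = 75/G - s/104)
(8530 + U(-101, -220))/(-19609 + 34811) = (8530 + (75/(-220) - 1/104*(-101)))/(-19609 + 34811) = (8530 + (75*(-1/220) + 101/104))/15202 = (8530 + (-15/44 + 101/104))*(1/15202) = (8530 + 721/1144)*(1/15202) = (9759041/1144)*(1/15202) = 9759041/17391088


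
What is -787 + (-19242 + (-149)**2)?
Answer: 2172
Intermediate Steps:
-787 + (-19242 + (-149)**2) = -787 + (-19242 + 22201) = -787 + 2959 = 2172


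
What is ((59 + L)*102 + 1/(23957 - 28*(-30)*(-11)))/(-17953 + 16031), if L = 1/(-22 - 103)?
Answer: -11069362241/3535759250 ≈ -3.1307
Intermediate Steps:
L = -1/125 (L = 1/(-125) = -1/125 ≈ -0.0080000)
((59 + L)*102 + 1/(23957 - 28*(-30)*(-11)))/(-17953 + 16031) = ((59 - 1/125)*102 + 1/(23957 - 28*(-30)*(-11)))/(-17953 + 16031) = ((7374/125)*102 + 1/(23957 + 840*(-11)))/(-1922) = (752148/125 + 1/(23957 - 9240))*(-1/1922) = (752148/125 + 1/14717)*(-1/1922) = (11069362241/1839625)*(-1/1922) = -11069362241/3535759250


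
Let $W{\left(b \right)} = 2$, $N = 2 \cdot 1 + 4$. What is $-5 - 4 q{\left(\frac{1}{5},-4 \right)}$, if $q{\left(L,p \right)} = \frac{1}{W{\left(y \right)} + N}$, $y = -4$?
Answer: $- \frac{11}{2} \approx -5.5$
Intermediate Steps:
$N = 6$ ($N = 2 + 4 = 6$)
$q{\left(L,p \right)} = \frac{1}{8}$ ($q{\left(L,p \right)} = \frac{1}{2 + 6} = \frac{1}{8}$)
$-5 - 4 q{\left(\frac{1}{5},-4 \right)} = -5 - \frac{1}{2} = - \frac{11}{2}$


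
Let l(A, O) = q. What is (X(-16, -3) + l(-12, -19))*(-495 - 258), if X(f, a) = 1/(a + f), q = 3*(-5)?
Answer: 215358/19 ≈ 11335.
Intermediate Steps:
q = -15
l(A, O) = -15
(X(-16, -3) + l(-12, -19))*(-495 - 258) = (1/(-3 - 16) - 15)*(-495 - 258) = (1/(-19) - 15)*(-753) = (-1/19 - 15)*(-753) = -286/19*(-753) = 215358/19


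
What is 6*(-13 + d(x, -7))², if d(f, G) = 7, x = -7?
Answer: 216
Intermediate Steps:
6*(-13 + d(x, -7))² = 6*(-13 + 7)² = 6*(-6)² = 6*36 = 216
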